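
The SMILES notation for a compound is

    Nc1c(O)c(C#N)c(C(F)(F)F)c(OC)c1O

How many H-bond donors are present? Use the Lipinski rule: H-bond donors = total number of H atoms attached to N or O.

4

Donors: find every N or O and count the H atoms it carries.
  atom 1 (N): bond orders sum to 1 → 2 H
  atom 4 (O): bond orders sum to 1 → 1 H
  atom 7 (N): bond orders sum to 3 → 0 H
  atom 14 (O): bond orders sum to 2 → 0 H
  atom 17 (O): bond orders sum to 1 → 1 H
Lipinski HBD = 4.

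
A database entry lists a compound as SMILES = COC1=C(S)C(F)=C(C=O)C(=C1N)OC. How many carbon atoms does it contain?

Count every carbon token in the SMILES (each C, including those in ring-closure positions and inside branches).
Carbon count: 9.

9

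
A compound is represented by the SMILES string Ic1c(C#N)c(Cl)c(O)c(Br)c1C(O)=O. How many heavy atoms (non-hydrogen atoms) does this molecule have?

Every atom symbol written in the SMILES (organic subset) is one heavy atom; implicit H are not written.
Heavy atoms by element → Br:1, C:8, Cl:1, I:1, N:1, O:3.
Total: 15.

15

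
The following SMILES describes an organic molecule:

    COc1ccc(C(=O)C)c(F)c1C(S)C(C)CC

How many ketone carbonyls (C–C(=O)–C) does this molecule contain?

The ketone motif appears at heavy-atom position 7 in the SMILES.
Other groups present: 1 ether, 1 thiol.
Ketone count: 1.

1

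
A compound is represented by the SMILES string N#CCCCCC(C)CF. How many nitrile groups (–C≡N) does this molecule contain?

1

The nitrile motif appears at heavy-atom position 2 in the SMILES.
Nitrile count: 1.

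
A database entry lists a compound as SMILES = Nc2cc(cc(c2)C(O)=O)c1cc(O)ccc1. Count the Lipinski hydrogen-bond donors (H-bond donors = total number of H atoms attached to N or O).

4

Donors: find every N or O and count the H atoms it carries.
  atom 1 (N): bond orders sum to 1 → 2 H
  atom 9 (O): bond orders sum to 1 → 1 H
  atom 10 (O): bond orders sum to 2 → 0 H
  atom 14 (O): bond orders sum to 1 → 1 H
Lipinski HBD = 4.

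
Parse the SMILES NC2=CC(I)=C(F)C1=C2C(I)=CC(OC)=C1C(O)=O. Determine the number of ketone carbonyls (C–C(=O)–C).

0

Scan the SMILES for the ketone motif — none present.
Groups that are present: 1 carboxylic acid, 1 ether, 1 primary amine.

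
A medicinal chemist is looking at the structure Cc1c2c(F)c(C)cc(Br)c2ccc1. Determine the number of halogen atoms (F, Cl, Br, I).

2

Halogen atoms appear at heavy-atom positions 5, 10 (1×Br, 1×F).
Halogen count: 2.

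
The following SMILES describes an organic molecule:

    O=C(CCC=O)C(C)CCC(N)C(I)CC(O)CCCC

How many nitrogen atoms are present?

1

Scan the SMILES for N atoms (remember two-letter symbols like Cl and Br are single atoms).
Nitrogen count: 1.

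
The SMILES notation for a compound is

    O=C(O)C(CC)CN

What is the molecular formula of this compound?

C5H11NO2

Walk through each heavy atom and fill implicit hydrogens from standard valence (C 4, N 3, O 2, S 2, halogen 1):
  atom 1: O, bond orders sum to 2 (valence 2) → 0 H
  atom 2: C, bond orders sum to 4 (valence 4) → 0 H
  atom 3: O, bond orders sum to 1 (valence 2) → 1 H
  atom 4: C, bond orders sum to 3 (valence 4) → 1 H
  atom 5: C, bond orders sum to 2 (valence 4) → 2 H
  atom 6: C, bond orders sum to 1 (valence 4) → 3 H
  atom 7: C, bond orders sum to 2 (valence 4) → 2 H
  atom 8: N, bond orders sum to 1 (valence 3) → 2 H
Totals → C:5, H:11, N:1, O:2.
In Hill order: C5H11NO2.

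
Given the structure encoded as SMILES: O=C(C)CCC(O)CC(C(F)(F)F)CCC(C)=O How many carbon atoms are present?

12

Count every carbon token in the SMILES (each C, including those in ring-closure positions and inside branches).
Carbon count: 12.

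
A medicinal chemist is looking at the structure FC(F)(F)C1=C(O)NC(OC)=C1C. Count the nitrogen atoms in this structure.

Scan the SMILES for N atoms (remember two-letter symbols like Cl and Br are single atoms).
Nitrogen count: 1.

1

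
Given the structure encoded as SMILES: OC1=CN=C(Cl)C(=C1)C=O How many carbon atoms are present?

6

Count every carbon token in the SMILES (each C, including those in ring-closure positions and inside branches).
Carbon count: 6.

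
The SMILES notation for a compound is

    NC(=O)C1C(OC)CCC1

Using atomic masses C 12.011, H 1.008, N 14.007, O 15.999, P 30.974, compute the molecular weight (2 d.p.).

143.19 g/mol

First, the molecular formula is C7H13NO2 (counting implicit H from valence).
  C: 7 × 12.011 = 84.077
  H: 13 × 1.008 = 13.104
  N: 1 × 14.007 = 14.007
  O: 2 × 15.999 = 31.998
Sum: 7×12.011 + 13×1.008 + 1×14.007 + 2×15.999 = 143.186 → 143.19 g/mol.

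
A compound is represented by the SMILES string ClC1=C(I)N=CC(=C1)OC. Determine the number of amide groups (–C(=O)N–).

Scan the SMILES for the amide motif — none present.
Groups that are present: 1 ether.

0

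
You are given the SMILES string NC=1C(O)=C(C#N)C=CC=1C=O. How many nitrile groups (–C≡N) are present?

The nitrile motif appears at heavy-atom position 6 in the SMILES.
Other groups present: 1 aldehyde, 1 hydroxyl, 1 primary amine.
Nitrile count: 1.

1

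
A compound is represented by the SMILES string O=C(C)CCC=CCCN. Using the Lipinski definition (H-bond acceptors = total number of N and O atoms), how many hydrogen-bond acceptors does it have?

N atoms: 1; O atoms: 1.
Lipinski HBA = 1 + 1 = 2.

2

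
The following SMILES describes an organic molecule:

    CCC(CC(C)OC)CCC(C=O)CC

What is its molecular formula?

C13H26O2

Walk through each heavy atom and fill implicit hydrogens from standard valence (C 4, N 3, O 2, S 2, halogen 1):
  atom 1: C, bond orders sum to 1 (valence 4) → 3 H
  atom 2: C, bond orders sum to 2 (valence 4) → 2 H
  atom 3: C, bond orders sum to 3 (valence 4) → 1 H
  atom 4: C, bond orders sum to 2 (valence 4) → 2 H
  atom 5: C, bond orders sum to 3 (valence 4) → 1 H
  atom 6: C, bond orders sum to 1 (valence 4) → 3 H
  atom 7: O, bond orders sum to 2 (valence 2) → 0 H
  atom 8: C, bond orders sum to 1 (valence 4) → 3 H
  atom 9: C, bond orders sum to 2 (valence 4) → 2 H
  atom 10: C, bond orders sum to 2 (valence 4) → 2 H
  atom 11: C, bond orders sum to 3 (valence 4) → 1 H
  atom 12: C, bond orders sum to 3 (valence 4) → 1 H
  atom 13: O, bond orders sum to 2 (valence 2) → 0 H
  atom 14: C, bond orders sum to 2 (valence 4) → 2 H
  atom 15: C, bond orders sum to 1 (valence 4) → 3 H
Totals → C:13, H:26, O:2.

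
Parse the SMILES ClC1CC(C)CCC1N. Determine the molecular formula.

C7H14ClN

Walk through each heavy atom and fill implicit hydrogens from standard valence (C 4, N 3, O 2, S 2, halogen 1):
  atom 1: Cl (halogen, monovalent) → 0 H
  atom 2: C, bond orders sum to 3 (valence 4) → 1 H
  atom 3: C, bond orders sum to 2 (valence 4) → 2 H
  atom 4: C, bond orders sum to 3 (valence 4) → 1 H
  atom 5: C, bond orders sum to 1 (valence 4) → 3 H
  atom 6: C, bond orders sum to 2 (valence 4) → 2 H
  atom 7: C, bond orders sum to 2 (valence 4) → 2 H
  atom 8: C, bond orders sum to 3 (valence 4) → 1 H
  atom 9: N, bond orders sum to 1 (valence 3) → 2 H
Totals → C:7, H:14, Cl:1, N:1.
In Hill order: C7H14ClN.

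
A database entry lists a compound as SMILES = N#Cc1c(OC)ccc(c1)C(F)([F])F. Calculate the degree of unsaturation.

Molecular formula: C9H6F3NO.
DoU = (2C + 2 + N − H − X) / 2, where X is the halogen count and O/S are ignored.
    = (2·9 + 2 + 1 − 6 − 3) / 2 = 12 / 2 = 6.

6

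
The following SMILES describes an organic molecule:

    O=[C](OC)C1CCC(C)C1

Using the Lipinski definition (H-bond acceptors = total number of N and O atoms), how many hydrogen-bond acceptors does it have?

2

N atoms: 0; O atoms: 2.
Lipinski HBA = 0 + 2 = 2.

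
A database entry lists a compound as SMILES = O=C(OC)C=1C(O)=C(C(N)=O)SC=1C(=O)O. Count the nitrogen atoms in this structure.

1

Scan the SMILES for N atoms (remember two-letter symbols like Cl and Br are single atoms).
Nitrogen count: 1.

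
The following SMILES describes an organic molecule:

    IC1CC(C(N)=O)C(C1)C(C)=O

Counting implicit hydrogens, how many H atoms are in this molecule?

Walk through each heavy atom and fill implicit hydrogens from standard valence (C 4, N 3, O 2, S 2, halogen 1):
  atom 1: I (halogen, monovalent) → 0 H
  atom 2: C, bond orders sum to 3 (valence 4) → 1 H
  atom 3: C, bond orders sum to 2 (valence 4) → 2 H
  atom 4: C, bond orders sum to 3 (valence 4) → 1 H
  atom 5: C, bond orders sum to 4 (valence 4) → 0 H
  atom 6: N, bond orders sum to 1 (valence 3) → 2 H
  atom 7: O, bond orders sum to 2 (valence 2) → 0 H
  atom 8: C, bond orders sum to 3 (valence 4) → 1 H
  atom 9: C, bond orders sum to 2 (valence 4) → 2 H
  atom 10: C, bond orders sum to 4 (valence 4) → 0 H
  atom 11: C, bond orders sum to 1 (valence 4) → 3 H
  atom 12: O, bond orders sum to 2 (valence 2) → 0 H
Total hydrogens: 12.

12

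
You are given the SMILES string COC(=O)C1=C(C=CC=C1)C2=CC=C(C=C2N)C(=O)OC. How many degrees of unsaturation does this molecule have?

Degree of unsaturation = (number of rings) + (number of π bonds).
Ring closures in the SMILES: 2.
π bonds: 8 double bonds (each 1 DoU) → 8 DoU from unsaturation.
Total DoU = 2 + 8 = 10.

10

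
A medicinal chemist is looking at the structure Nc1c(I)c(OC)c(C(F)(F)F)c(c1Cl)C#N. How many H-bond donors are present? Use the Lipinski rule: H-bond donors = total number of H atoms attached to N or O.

2

Donors: find every N or O and count the H atoms it carries.
  atom 1 (N): bond orders sum to 1 → 2 H
  atom 6 (O): bond orders sum to 2 → 0 H
  atom 17 (N): bond orders sum to 3 → 0 H
Lipinski HBD = 2.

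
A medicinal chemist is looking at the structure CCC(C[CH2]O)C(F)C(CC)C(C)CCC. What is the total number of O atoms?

1

Scan the SMILES for O atoms (remember two-letter symbols like Cl and Br are single atoms).
Oxygen count: 1.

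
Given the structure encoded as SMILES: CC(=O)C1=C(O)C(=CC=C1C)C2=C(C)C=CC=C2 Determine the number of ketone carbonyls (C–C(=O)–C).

The ketone motif appears at heavy-atom position 2 in the SMILES.
Other groups present: 1 hydroxyl.
Ketone count: 1.

1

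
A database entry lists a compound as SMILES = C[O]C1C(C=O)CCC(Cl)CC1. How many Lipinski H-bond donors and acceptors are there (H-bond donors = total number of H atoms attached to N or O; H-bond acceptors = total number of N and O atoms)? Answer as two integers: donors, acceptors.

Donors: find every N or O and count the H atoms it carries.
  atom 2 (O): bond orders sum to 2 → 0 H
  atom 6 (O): bond orders sum to 2 → 0 H
Lipinski HBD = 0.
Acceptors: N atoms = 0, O atoms = 2 → HBA = 2.

0, 2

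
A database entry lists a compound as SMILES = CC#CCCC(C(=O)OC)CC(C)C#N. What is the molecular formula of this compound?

C12H17NO2

Walk through each heavy atom and fill implicit hydrogens from standard valence (C 4, N 3, O 2, S 2, halogen 1):
  atom 1: C, bond orders sum to 1 (valence 4) → 3 H
  atom 2: C, bond orders sum to 4 (valence 4) → 0 H
  atom 3: C, bond orders sum to 4 (valence 4) → 0 H
  atom 4: C, bond orders sum to 2 (valence 4) → 2 H
  atom 5: C, bond orders sum to 2 (valence 4) → 2 H
  atom 6: C, bond orders sum to 3 (valence 4) → 1 H
  atom 7: C, bond orders sum to 4 (valence 4) → 0 H
  atom 8: O, bond orders sum to 2 (valence 2) → 0 H
  atom 9: O, bond orders sum to 2 (valence 2) → 0 H
  atom 10: C, bond orders sum to 1 (valence 4) → 3 H
  atom 11: C, bond orders sum to 2 (valence 4) → 2 H
  atom 12: C, bond orders sum to 3 (valence 4) → 1 H
  atom 13: C, bond orders sum to 1 (valence 4) → 3 H
  atom 14: C, bond orders sum to 4 (valence 4) → 0 H
  atom 15: N, bond orders sum to 3 (valence 3) → 0 H
Totals → C:12, H:17, N:1, O:2.
In Hill order: C12H17NO2.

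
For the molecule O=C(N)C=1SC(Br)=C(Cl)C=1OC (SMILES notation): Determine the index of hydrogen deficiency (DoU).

4

Degree of unsaturation = (number of rings) + (number of π bonds).
Ring closures in the SMILES: 1.
π bonds: 3 double bonds (each 1 DoU) → 3 DoU from unsaturation.
Total DoU = 1 + 3 = 4.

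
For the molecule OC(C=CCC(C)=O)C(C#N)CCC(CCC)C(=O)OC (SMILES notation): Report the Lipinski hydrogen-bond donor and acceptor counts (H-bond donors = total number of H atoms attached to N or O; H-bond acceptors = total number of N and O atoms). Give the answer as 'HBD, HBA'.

Donors: find every N or O and count the H atoms it carries.
  atom 1 (O): bond orders sum to 1 → 1 H
  atom 8 (O): bond orders sum to 2 → 0 H
  atom 11 (N): bond orders sum to 3 → 0 H
  atom 19 (O): bond orders sum to 2 → 0 H
  atom 20 (O): bond orders sum to 2 → 0 H
Lipinski HBD = 1.
Acceptors: N atoms = 1, O atoms = 4 → HBA = 5.

1, 5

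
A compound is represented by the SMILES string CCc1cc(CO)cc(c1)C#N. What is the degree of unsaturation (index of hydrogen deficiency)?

6

Molecular formula: C10H11NO.
DoU = (2C + 2 + N − H − X) / 2, where X is the halogen count and O/S are ignored.
    = (2·10 + 2 + 1 − 11 − 0) / 2 = 12 / 2 = 6.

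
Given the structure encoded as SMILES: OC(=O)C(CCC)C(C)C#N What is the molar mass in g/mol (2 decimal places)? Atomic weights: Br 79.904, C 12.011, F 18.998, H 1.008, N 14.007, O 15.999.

First, the molecular formula is C8H13NO2 (counting implicit H from valence).
  C: 8 × 12.011 = 96.088
  H: 13 × 1.008 = 13.104
  N: 1 × 14.007 = 14.007
  O: 2 × 15.999 = 31.998
Sum: 8×12.011 + 13×1.008 + 1×14.007 + 2×15.999 = 155.197 → 155.20 g/mol.

155.20 g/mol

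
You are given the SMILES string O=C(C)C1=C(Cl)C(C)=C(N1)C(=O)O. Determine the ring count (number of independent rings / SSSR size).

In SMILES, each pair of matching ring-closure digits denotes one ring-closing bond; the number of such bonds equals the number of independent rings.
Ring-closure bonds here: 1.

1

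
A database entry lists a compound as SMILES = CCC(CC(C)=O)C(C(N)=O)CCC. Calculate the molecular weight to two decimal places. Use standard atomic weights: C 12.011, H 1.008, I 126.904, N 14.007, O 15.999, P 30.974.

First, the molecular formula is C11H21NO2 (counting implicit H from valence).
  C: 11 × 12.011 = 132.121
  H: 21 × 1.008 = 21.168
  N: 1 × 14.007 = 14.007
  O: 2 × 15.999 = 31.998
Sum: 11×12.011 + 21×1.008 + 1×14.007 + 2×15.999 = 199.294 → 199.29 g/mol.

199.29 g/mol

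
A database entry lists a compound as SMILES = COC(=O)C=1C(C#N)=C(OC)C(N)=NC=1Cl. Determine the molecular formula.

C9H8ClN3O3

Walk through each heavy atom and fill implicit hydrogens from standard valence (C 4, N 3, O 2, S 2, halogen 1):
  atom 1: C, bond orders sum to 1 (valence 4) → 3 H
  atom 2: O, bond orders sum to 2 (valence 2) → 0 H
  atom 3: C, bond orders sum to 4 (valence 4) → 0 H
  atom 4: O, bond orders sum to 2 (valence 2) → 0 H
  atom 5: C, bond orders sum to 4 (valence 4) → 0 H
  atom 6: C, bond orders sum to 4 (valence 4) → 0 H
  atom 7: C, bond orders sum to 4 (valence 4) → 0 H
  atom 8: N, bond orders sum to 3 (valence 3) → 0 H
  atom 9: C, bond orders sum to 4 (valence 4) → 0 H
  atom 10: O, bond orders sum to 2 (valence 2) → 0 H
  atom 11: C, bond orders sum to 1 (valence 4) → 3 H
  atom 12: C, bond orders sum to 4 (valence 4) → 0 H
  atom 13: N, bond orders sum to 1 (valence 3) → 2 H
  atom 14: N, bond orders sum to 3 (valence 3) → 0 H
  atom 15: C, bond orders sum to 4 (valence 4) → 0 H
  atom 16: Cl (halogen, monovalent) → 0 H
Totals → C:9, H:8, Cl:1, N:3, O:3.
In Hill order: C9H8ClN3O3.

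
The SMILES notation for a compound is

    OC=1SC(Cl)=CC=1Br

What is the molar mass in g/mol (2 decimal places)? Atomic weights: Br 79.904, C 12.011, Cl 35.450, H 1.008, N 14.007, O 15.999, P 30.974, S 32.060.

213.47 g/mol

First, the molecular formula is C4H2BrClOS (counting implicit H from valence).
  Br: 1 × 79.904 = 79.904
  C: 4 × 12.011 = 48.044
  Cl: 1 × 35.450 = 35.450
  H: 2 × 1.008 = 2.016
  O: 1 × 15.999 = 15.999
  S: 1 × 32.060 = 32.060
Sum: 1×79.904 + 4×12.011 + 1×35.450 + 2×1.008 + 1×15.999 + 1×32.060 = 213.473 → 213.47 g/mol.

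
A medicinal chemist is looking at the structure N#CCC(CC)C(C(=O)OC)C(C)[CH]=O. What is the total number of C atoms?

Count every carbon token in the SMILES (each C, including those in ring-closure positions and inside branches).
Carbon count: 11.

11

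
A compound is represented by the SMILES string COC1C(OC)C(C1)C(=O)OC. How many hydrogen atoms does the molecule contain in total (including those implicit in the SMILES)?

14

Walk through each heavy atom and fill implicit hydrogens from standard valence (C 4, N 3, O 2, S 2, halogen 1):
  atom 1: C, bond orders sum to 1 (valence 4) → 3 H
  atom 2: O, bond orders sum to 2 (valence 2) → 0 H
  atom 3: C, bond orders sum to 3 (valence 4) → 1 H
  atom 4: C, bond orders sum to 3 (valence 4) → 1 H
  atom 5: O, bond orders sum to 2 (valence 2) → 0 H
  atom 6: C, bond orders sum to 1 (valence 4) → 3 H
  atom 7: C, bond orders sum to 3 (valence 4) → 1 H
  atom 8: C, bond orders sum to 2 (valence 4) → 2 H
  atom 9: C, bond orders sum to 4 (valence 4) → 0 H
  atom 10: O, bond orders sum to 2 (valence 2) → 0 H
  atom 11: O, bond orders sum to 2 (valence 2) → 0 H
  atom 12: C, bond orders sum to 1 (valence 4) → 3 H
Total hydrogens: 14.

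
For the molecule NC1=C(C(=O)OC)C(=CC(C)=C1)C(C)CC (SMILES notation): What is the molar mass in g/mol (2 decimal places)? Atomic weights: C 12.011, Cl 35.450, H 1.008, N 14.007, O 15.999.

221.30 g/mol

First, the molecular formula is C13H19NO2 (counting implicit H from valence).
  C: 13 × 12.011 = 156.143
  H: 19 × 1.008 = 19.152
  N: 1 × 14.007 = 14.007
  O: 2 × 15.999 = 31.998
Sum: 13×12.011 + 19×1.008 + 1×14.007 + 2×15.999 = 221.300 → 221.30 g/mol.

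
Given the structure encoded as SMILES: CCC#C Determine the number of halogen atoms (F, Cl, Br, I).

Scan the SMILES for the halogen motif — none present.
Groups that are present: 1 alkyne.

0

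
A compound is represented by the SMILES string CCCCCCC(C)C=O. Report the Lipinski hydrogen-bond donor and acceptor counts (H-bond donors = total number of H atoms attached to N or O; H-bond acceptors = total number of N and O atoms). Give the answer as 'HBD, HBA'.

Donors: find every N or O and count the H atoms it carries.
  atom 10 (O): bond orders sum to 2 → 0 H
Lipinski HBD = 0.
Acceptors: N atoms = 0, O atoms = 1 → HBA = 1.

0, 1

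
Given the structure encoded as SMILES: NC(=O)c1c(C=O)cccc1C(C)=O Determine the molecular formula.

Walk through each heavy atom and fill implicit hydrogens from standard valence (C 4, N 3, O 2, S 2, halogen 1); for lowercase aromatic atoms, an aromatic c carries 1 H when it has two neighbours and 0 H with three, and aromatic n carries 0 H:
  atom 1: N, bond orders sum to 1 (valence 3) → 2 H
  atom 2: C, bond orders sum to 4 (valence 4) → 0 H
  atom 3: O, bond orders sum to 2 (valence 2) → 0 H
  atom 4: aromatic c, 3 neighbours → 0 H
  atom 5: aromatic c, 3 neighbours → 0 H
  atom 6: C, bond orders sum to 3 (valence 4) → 1 H
  atom 7: O, bond orders sum to 2 (valence 2) → 0 H
  atom 8: aromatic c, 2 neighbours → 1 H
  atom 9: aromatic c, 2 neighbours → 1 H
  atom 10: aromatic c, 2 neighbours → 1 H
  atom 11: aromatic c, 3 neighbours → 0 H
  atom 12: C, bond orders sum to 4 (valence 4) → 0 H
  atom 13: C, bond orders sum to 1 (valence 4) → 3 H
  atom 14: O, bond orders sum to 2 (valence 2) → 0 H
Totals → C:10, H:9, N:1, O:3.

C10H9NO3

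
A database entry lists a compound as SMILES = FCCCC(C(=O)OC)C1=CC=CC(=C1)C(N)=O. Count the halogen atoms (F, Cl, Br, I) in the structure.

Halogen atoms appear at heavy-atom position 1 (1×F).
Other groups present: 1 amide, 1 ester.
Halogen count: 1.

1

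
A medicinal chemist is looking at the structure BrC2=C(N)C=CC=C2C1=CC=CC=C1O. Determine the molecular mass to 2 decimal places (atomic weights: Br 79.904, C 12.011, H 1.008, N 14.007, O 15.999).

First, the molecular formula is C12H10BrNO (counting implicit H from valence).
  Br: 1 × 79.904 = 79.904
  C: 12 × 12.011 = 144.132
  H: 10 × 1.008 = 10.080
  N: 1 × 14.007 = 14.007
  O: 1 × 15.999 = 15.999
Sum: 1×79.904 + 12×12.011 + 10×1.008 + 1×14.007 + 1×15.999 = 264.122 → 264.12 g/mol.

264.12 g/mol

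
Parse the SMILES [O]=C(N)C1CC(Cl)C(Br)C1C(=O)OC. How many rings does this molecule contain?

In SMILES, each pair of matching ring-closure digits denotes one ring-closing bond; the number of such bonds equals the number of independent rings.
Ring-closure bonds here: 1.

1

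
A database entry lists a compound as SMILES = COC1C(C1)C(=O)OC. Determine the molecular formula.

Walk through each heavy atom and fill implicit hydrogens from standard valence (C 4, N 3, O 2, S 2, halogen 1):
  atom 1: C, bond orders sum to 1 (valence 4) → 3 H
  atom 2: O, bond orders sum to 2 (valence 2) → 0 H
  atom 3: C, bond orders sum to 3 (valence 4) → 1 H
  atom 4: C, bond orders sum to 3 (valence 4) → 1 H
  atom 5: C, bond orders sum to 2 (valence 4) → 2 H
  atom 6: C, bond orders sum to 4 (valence 4) → 0 H
  atom 7: O, bond orders sum to 2 (valence 2) → 0 H
  atom 8: O, bond orders sum to 2 (valence 2) → 0 H
  atom 9: C, bond orders sum to 1 (valence 4) → 3 H
Totals → C:6, H:10, O:3.
In Hill order: C6H10O3.

C6H10O3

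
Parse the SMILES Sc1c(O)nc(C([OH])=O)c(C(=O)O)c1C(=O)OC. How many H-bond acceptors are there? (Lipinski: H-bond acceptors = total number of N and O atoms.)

N atoms: 1; O atoms: 7.
Lipinski HBA = 1 + 7 = 8.

8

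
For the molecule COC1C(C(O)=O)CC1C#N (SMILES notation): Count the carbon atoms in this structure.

Count every carbon token in the SMILES (each C, including those in ring-closure positions and inside branches).
Carbon count: 7.

7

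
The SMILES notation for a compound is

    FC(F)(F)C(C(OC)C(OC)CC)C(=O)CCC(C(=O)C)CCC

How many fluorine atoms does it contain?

Scan the SMILES for F atoms (remember two-letter symbols like Cl and Br are single atoms).
Fluorine count: 3.

3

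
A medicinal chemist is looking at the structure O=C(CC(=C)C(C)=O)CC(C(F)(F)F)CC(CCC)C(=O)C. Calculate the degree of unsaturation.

Molecular formula: C16H23F3O3.
DoU = (2C + 2 + N − H − X) / 2, where X is the halogen count and O/S are ignored.
    = (2·16 + 2 + 0 − 23 − 3) / 2 = 8 / 2 = 4.

4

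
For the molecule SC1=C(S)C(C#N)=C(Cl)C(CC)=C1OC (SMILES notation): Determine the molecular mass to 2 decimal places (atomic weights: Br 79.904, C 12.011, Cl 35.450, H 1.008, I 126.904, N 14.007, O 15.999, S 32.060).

259.77 g/mol

First, the molecular formula is C10H10ClNOS2 (counting implicit H from valence).
  C: 10 × 12.011 = 120.110
  Cl: 1 × 35.450 = 35.450
  H: 10 × 1.008 = 10.080
  N: 1 × 14.007 = 14.007
  O: 1 × 15.999 = 15.999
  S: 2 × 32.060 = 64.120
Sum: 10×12.011 + 1×35.450 + 10×1.008 + 1×14.007 + 1×15.999 + 2×32.060 = 259.766 → 259.77 g/mol.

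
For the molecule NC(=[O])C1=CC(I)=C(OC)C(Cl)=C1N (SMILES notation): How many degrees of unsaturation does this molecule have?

5

Molecular formula: C8H8ClIN2O2.
DoU = (2C + 2 + N − H − X) / 2, where X is the halogen count and O/S are ignored.
    = (2·8 + 2 + 2 − 8 − 2) / 2 = 10 / 2 = 5.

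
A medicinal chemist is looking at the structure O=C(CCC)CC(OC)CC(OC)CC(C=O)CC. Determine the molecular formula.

C15H28O4

Walk through each heavy atom and fill implicit hydrogens from standard valence (C 4, N 3, O 2, S 2, halogen 1):
  atom 1: O, bond orders sum to 2 (valence 2) → 0 H
  atom 2: C, bond orders sum to 4 (valence 4) → 0 H
  atom 3: C, bond orders sum to 2 (valence 4) → 2 H
  atom 4: C, bond orders sum to 2 (valence 4) → 2 H
  atom 5: C, bond orders sum to 1 (valence 4) → 3 H
  atom 6: C, bond orders sum to 2 (valence 4) → 2 H
  atom 7: C, bond orders sum to 3 (valence 4) → 1 H
  atom 8: O, bond orders sum to 2 (valence 2) → 0 H
  atom 9: C, bond orders sum to 1 (valence 4) → 3 H
  atom 10: C, bond orders sum to 2 (valence 4) → 2 H
  atom 11: C, bond orders sum to 3 (valence 4) → 1 H
  atom 12: O, bond orders sum to 2 (valence 2) → 0 H
  atom 13: C, bond orders sum to 1 (valence 4) → 3 H
  atom 14: C, bond orders sum to 2 (valence 4) → 2 H
  atom 15: C, bond orders sum to 3 (valence 4) → 1 H
  atom 16: C, bond orders sum to 3 (valence 4) → 1 H
  atom 17: O, bond orders sum to 2 (valence 2) → 0 H
  atom 18: C, bond orders sum to 2 (valence 4) → 2 H
  atom 19: C, bond orders sum to 1 (valence 4) → 3 H
Totals → C:15, H:28, O:4.
In Hill order: C15H28O4.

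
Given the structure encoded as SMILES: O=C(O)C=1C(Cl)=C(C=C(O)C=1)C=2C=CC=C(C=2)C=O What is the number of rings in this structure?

2

In SMILES, each pair of matching ring-closure digits denotes one ring-closing bond; the number of such bonds equals the number of independent rings.
Ring-closure bonds here: 2.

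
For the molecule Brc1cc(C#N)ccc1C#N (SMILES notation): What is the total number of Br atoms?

Scan the SMILES for Br atoms (remember two-letter symbols like Cl and Br are single atoms).
Bromine count: 1.

1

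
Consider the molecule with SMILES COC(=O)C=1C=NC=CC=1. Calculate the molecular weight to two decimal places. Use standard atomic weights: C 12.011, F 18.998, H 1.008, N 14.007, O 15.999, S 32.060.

137.14 g/mol

First, the molecular formula is C7H7NO2 (counting implicit H from valence).
  C: 7 × 12.011 = 84.077
  H: 7 × 1.008 = 7.056
  N: 1 × 14.007 = 14.007
  O: 2 × 15.999 = 31.998
Sum: 7×12.011 + 7×1.008 + 1×14.007 + 2×15.999 = 137.138 → 137.14 g/mol.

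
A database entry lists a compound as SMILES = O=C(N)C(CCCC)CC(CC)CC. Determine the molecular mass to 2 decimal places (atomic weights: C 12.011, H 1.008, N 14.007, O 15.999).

199.34 g/mol

First, the molecular formula is C12H25NO (counting implicit H from valence).
  C: 12 × 12.011 = 144.132
  H: 25 × 1.008 = 25.200
  N: 1 × 14.007 = 14.007
  O: 1 × 15.999 = 15.999
Sum: 12×12.011 + 25×1.008 + 1×14.007 + 1×15.999 = 199.338 → 199.34 g/mol.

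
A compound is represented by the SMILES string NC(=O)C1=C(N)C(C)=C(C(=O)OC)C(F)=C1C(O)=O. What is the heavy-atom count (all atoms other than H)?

19

Every atom symbol written in the SMILES (organic subset) is one heavy atom; implicit H are not written.
Heavy atoms by element → C:11, F:1, N:2, O:5.
Total: 19.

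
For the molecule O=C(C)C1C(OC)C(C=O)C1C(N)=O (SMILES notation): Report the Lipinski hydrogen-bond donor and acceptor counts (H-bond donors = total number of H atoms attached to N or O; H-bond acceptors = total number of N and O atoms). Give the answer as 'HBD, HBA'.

2, 5

Donors: find every N or O and count the H atoms it carries.
  atom 1 (O): bond orders sum to 2 → 0 H
  atom 6 (O): bond orders sum to 2 → 0 H
  atom 10 (O): bond orders sum to 2 → 0 H
  atom 13 (N): bond orders sum to 1 → 2 H
  atom 14 (O): bond orders sum to 2 → 0 H
Lipinski HBD = 2.
Acceptors: N atoms = 1, O atoms = 4 → HBA = 5.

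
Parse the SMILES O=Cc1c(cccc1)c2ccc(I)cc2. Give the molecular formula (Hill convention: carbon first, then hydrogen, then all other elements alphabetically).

C13H9IO

Walk through each heavy atom and fill implicit hydrogens from standard valence (C 4, N 3, O 2, S 2, halogen 1); for lowercase aromatic atoms, an aromatic c carries 1 H when it has two neighbours and 0 H with three, and aromatic n carries 0 H:
  atom 1: O, bond orders sum to 2 (valence 2) → 0 H
  atom 2: C, bond orders sum to 3 (valence 4) → 1 H
  atom 3: aromatic c, 3 neighbours → 0 H
  atom 4: aromatic c, 3 neighbours → 0 H
  atom 5: aromatic c, 2 neighbours → 1 H
  atom 6: aromatic c, 2 neighbours → 1 H
  atom 7: aromatic c, 2 neighbours → 1 H
  atom 8: aromatic c, 2 neighbours → 1 H
  atom 9: aromatic c, 3 neighbours → 0 H
  atom 10: aromatic c, 2 neighbours → 1 H
  atom 11: aromatic c, 2 neighbours → 1 H
  atom 12: aromatic c, 3 neighbours → 0 H
  atom 13: I (halogen, monovalent) → 0 H
  atom 14: aromatic c, 2 neighbours → 1 H
  atom 15: aromatic c, 2 neighbours → 1 H
Totals → C:13, H:9, I:1, O:1.
In Hill order: C13H9IO.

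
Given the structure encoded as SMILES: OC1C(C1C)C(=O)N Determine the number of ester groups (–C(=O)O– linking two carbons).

Scan the SMILES for the ester motif — none present.
Groups that are present: 1 amide, 1 hydroxyl.

0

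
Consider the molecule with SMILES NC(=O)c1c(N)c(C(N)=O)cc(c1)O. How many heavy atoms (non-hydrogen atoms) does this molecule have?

Every atom symbol written in the SMILES (organic subset) is one heavy atom; implicit H are not written.
Heavy atoms by element → C:8, N:3, O:3.
Total: 14.

14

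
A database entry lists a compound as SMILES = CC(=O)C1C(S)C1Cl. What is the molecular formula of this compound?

C5H7ClOS

Walk through each heavy atom and fill implicit hydrogens from standard valence (C 4, N 3, O 2, S 2, halogen 1):
  atom 1: C, bond orders sum to 1 (valence 4) → 3 H
  atom 2: C, bond orders sum to 4 (valence 4) → 0 H
  atom 3: O, bond orders sum to 2 (valence 2) → 0 H
  atom 4: C, bond orders sum to 3 (valence 4) → 1 H
  atom 5: C, bond orders sum to 3 (valence 4) → 1 H
  atom 6: S, bond orders sum to 1 (valence 2) → 1 H
  atom 7: C, bond orders sum to 3 (valence 4) → 1 H
  atom 8: Cl (halogen, monovalent) → 0 H
Totals → C:5, H:7, Cl:1, O:1, S:1.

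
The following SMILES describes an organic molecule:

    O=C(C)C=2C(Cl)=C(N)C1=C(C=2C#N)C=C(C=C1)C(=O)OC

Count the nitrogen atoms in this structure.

2

Scan the SMILES for N atoms (remember two-letter symbols like Cl and Br are single atoms).
Nitrogen count: 2.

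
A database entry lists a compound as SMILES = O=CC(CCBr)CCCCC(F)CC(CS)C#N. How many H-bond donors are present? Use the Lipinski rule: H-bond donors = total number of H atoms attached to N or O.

Donors: find every N or O and count the H atoms it carries.
  atom 1 (O): bond orders sum to 2 → 0 H
  atom 18 (N): bond orders sum to 3 → 0 H
Lipinski HBD = 0.

0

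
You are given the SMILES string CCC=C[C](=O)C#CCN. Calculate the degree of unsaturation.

4

Degree of unsaturation = (number of rings) + (number of π bonds).
Ring closures in the SMILES: 0.
π bonds: 2 double bonds (each 1 DoU), 1 triple bond (each 2 DoU) → 4 DoU from unsaturation.
Total DoU = 0 + 4 = 4.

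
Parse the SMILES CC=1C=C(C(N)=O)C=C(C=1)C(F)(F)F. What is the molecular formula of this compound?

Walk through each heavy atom and fill implicit hydrogens from standard valence (C 4, N 3, O 2, S 2, halogen 1):
  atom 1: C, bond orders sum to 1 (valence 4) → 3 H
  atom 2: C, bond orders sum to 4 (valence 4) → 0 H
  atom 3: C, bond orders sum to 3 (valence 4) → 1 H
  atom 4: C, bond orders sum to 4 (valence 4) → 0 H
  atom 5: C, bond orders sum to 4 (valence 4) → 0 H
  atom 6: N, bond orders sum to 1 (valence 3) → 2 H
  atom 7: O, bond orders sum to 2 (valence 2) → 0 H
  atom 8: C, bond orders sum to 3 (valence 4) → 1 H
  atom 9: C, bond orders sum to 4 (valence 4) → 0 H
  atom 10: C, bond orders sum to 3 (valence 4) → 1 H
  atom 11: C, bond orders sum to 4 (valence 4) → 0 H
  atom 12: F (halogen, monovalent) → 0 H
  atom 13: F (halogen, monovalent) → 0 H
  atom 14: F (halogen, monovalent) → 0 H
Totals → C:9, H:8, F:3, N:1, O:1.
In Hill order: C9H8F3NO.

C9H8F3NO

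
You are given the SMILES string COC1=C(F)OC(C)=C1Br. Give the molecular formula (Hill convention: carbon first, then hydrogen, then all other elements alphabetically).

C6H6BrFO2

Walk through each heavy atom and fill implicit hydrogens from standard valence (C 4, N 3, O 2, S 2, halogen 1):
  atom 1: C, bond orders sum to 1 (valence 4) → 3 H
  atom 2: O, bond orders sum to 2 (valence 2) → 0 H
  atom 3: C, bond orders sum to 4 (valence 4) → 0 H
  atom 4: C, bond orders sum to 4 (valence 4) → 0 H
  atom 5: F (halogen, monovalent) → 0 H
  atom 6: O, bond orders sum to 2 (valence 2) → 0 H
  atom 7: C, bond orders sum to 4 (valence 4) → 0 H
  atom 8: C, bond orders sum to 1 (valence 4) → 3 H
  atom 9: C, bond orders sum to 4 (valence 4) → 0 H
  atom 10: Br (halogen, monovalent) → 0 H
Totals → C:6, H:6, Br:1, F:1, O:2.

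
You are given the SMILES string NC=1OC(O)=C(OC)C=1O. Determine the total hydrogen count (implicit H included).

Walk through each heavy atom and fill implicit hydrogens from standard valence (C 4, N 3, O 2, S 2, halogen 1):
  atom 1: N, bond orders sum to 1 (valence 3) → 2 H
  atom 2: C, bond orders sum to 4 (valence 4) → 0 H
  atom 3: O, bond orders sum to 2 (valence 2) → 0 H
  atom 4: C, bond orders sum to 4 (valence 4) → 0 H
  atom 5: O, bond orders sum to 1 (valence 2) → 1 H
  atom 6: C, bond orders sum to 4 (valence 4) → 0 H
  atom 7: O, bond orders sum to 2 (valence 2) → 0 H
  atom 8: C, bond orders sum to 1 (valence 4) → 3 H
  atom 9: C, bond orders sum to 4 (valence 4) → 0 H
  atom 10: O, bond orders sum to 1 (valence 2) → 1 H
Total hydrogens: 7.

7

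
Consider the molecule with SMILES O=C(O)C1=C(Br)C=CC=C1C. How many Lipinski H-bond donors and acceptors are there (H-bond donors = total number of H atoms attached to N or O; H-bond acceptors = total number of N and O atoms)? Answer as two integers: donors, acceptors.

Donors: find every N or O and count the H atoms it carries.
  atom 1 (O): bond orders sum to 2 → 0 H
  atom 3 (O): bond orders sum to 1 → 1 H
Lipinski HBD = 1.
Acceptors: N atoms = 0, O atoms = 2 → HBA = 2.

1, 2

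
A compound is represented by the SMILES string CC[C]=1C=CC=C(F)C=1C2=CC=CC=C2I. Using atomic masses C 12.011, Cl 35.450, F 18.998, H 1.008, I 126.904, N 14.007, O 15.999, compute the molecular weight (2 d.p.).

326.15 g/mol

First, the molecular formula is C14H12FI (counting implicit H from valence).
  C: 14 × 12.011 = 168.154
  F: 1 × 18.998 = 18.998
  H: 12 × 1.008 = 12.096
  I: 1 × 126.904 = 126.904
Sum: 14×12.011 + 1×18.998 + 12×1.008 + 1×126.904 = 326.152 → 326.15 g/mol.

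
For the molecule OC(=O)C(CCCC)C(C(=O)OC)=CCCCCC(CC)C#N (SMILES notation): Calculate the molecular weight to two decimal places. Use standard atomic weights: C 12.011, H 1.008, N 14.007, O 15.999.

323.43 g/mol

First, the molecular formula is C18H29NO4 (counting implicit H from valence).
  C: 18 × 12.011 = 216.198
  H: 29 × 1.008 = 29.232
  N: 1 × 14.007 = 14.007
  O: 4 × 15.999 = 63.996
Sum: 18×12.011 + 29×1.008 + 1×14.007 + 4×15.999 = 323.433 → 323.43 g/mol.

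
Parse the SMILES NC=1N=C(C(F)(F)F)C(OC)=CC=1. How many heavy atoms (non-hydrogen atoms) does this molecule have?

Every atom symbol written in the SMILES (organic subset) is one heavy atom; implicit H are not written.
Heavy atoms by element → C:7, F:3, N:2, O:1.
Total: 13.

13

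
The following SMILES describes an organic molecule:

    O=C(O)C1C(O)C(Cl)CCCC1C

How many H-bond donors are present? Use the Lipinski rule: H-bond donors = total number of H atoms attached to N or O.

Donors: find every N or O and count the H atoms it carries.
  atom 1 (O): bond orders sum to 2 → 0 H
  atom 3 (O): bond orders sum to 1 → 1 H
  atom 6 (O): bond orders sum to 1 → 1 H
Lipinski HBD = 2.

2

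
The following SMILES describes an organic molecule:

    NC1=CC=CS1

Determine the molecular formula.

Walk through each heavy atom and fill implicit hydrogens from standard valence (C 4, N 3, O 2, S 2, halogen 1):
  atom 1: N, bond orders sum to 1 (valence 3) → 2 H
  atom 2: C, bond orders sum to 4 (valence 4) → 0 H
  atom 3: C, bond orders sum to 3 (valence 4) → 1 H
  atom 4: C, bond orders sum to 3 (valence 4) → 1 H
  atom 5: C, bond orders sum to 3 (valence 4) → 1 H
  atom 6: S, bond orders sum to 2 (valence 2) → 0 H
Totals → C:4, H:5, N:1, S:1.

C4H5NS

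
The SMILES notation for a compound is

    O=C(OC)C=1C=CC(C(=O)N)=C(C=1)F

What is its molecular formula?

Walk through each heavy atom and fill implicit hydrogens from standard valence (C 4, N 3, O 2, S 2, halogen 1):
  atom 1: O, bond orders sum to 2 (valence 2) → 0 H
  atom 2: C, bond orders sum to 4 (valence 4) → 0 H
  atom 3: O, bond orders sum to 2 (valence 2) → 0 H
  atom 4: C, bond orders sum to 1 (valence 4) → 3 H
  atom 5: C, bond orders sum to 4 (valence 4) → 0 H
  atom 6: C, bond orders sum to 3 (valence 4) → 1 H
  atom 7: C, bond orders sum to 3 (valence 4) → 1 H
  atom 8: C, bond orders sum to 4 (valence 4) → 0 H
  atom 9: C, bond orders sum to 4 (valence 4) → 0 H
  atom 10: O, bond orders sum to 2 (valence 2) → 0 H
  atom 11: N, bond orders sum to 1 (valence 3) → 2 H
  atom 12: C, bond orders sum to 4 (valence 4) → 0 H
  atom 13: C, bond orders sum to 3 (valence 4) → 1 H
  atom 14: F (halogen, monovalent) → 0 H
Totals → C:9, H:8, F:1, N:1, O:3.

C9H8FNO3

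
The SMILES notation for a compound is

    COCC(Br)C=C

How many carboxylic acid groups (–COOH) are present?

Scan the SMILES for the carboxylic acid motif — none present.
Groups that are present: 1 alkene, 1 ether.

0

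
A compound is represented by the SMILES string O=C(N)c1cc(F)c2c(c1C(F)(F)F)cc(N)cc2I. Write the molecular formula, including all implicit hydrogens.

C12H7F4IN2O

Walk through each heavy atom and fill implicit hydrogens from standard valence (C 4, N 3, O 2, S 2, halogen 1); for lowercase aromatic atoms, an aromatic c carries 1 H when it has two neighbours and 0 H with three, and aromatic n carries 0 H:
  atom 1: O, bond orders sum to 2 (valence 2) → 0 H
  atom 2: C, bond orders sum to 4 (valence 4) → 0 H
  atom 3: N, bond orders sum to 1 (valence 3) → 2 H
  atom 4: aromatic c, 3 neighbours → 0 H
  atom 5: aromatic c, 2 neighbours → 1 H
  atom 6: aromatic c, 3 neighbours → 0 H
  atom 7: F (halogen, monovalent) → 0 H
  atom 8: aromatic c, 3 neighbours → 0 H
  atom 9: aromatic c, 3 neighbours → 0 H
  atom 10: aromatic c, 3 neighbours → 0 H
  atom 11: C, bond orders sum to 4 (valence 4) → 0 H
  atom 12: F (halogen, monovalent) → 0 H
  atom 13: F (halogen, monovalent) → 0 H
  atom 14: F (halogen, monovalent) → 0 H
  atom 15: aromatic c, 2 neighbours → 1 H
  atom 16: aromatic c, 3 neighbours → 0 H
  atom 17: N, bond orders sum to 1 (valence 3) → 2 H
  atom 18: aromatic c, 2 neighbours → 1 H
  atom 19: aromatic c, 3 neighbours → 0 H
  atom 20: I (halogen, monovalent) → 0 H
Totals → C:12, H:7, F:4, I:1, N:2, O:1.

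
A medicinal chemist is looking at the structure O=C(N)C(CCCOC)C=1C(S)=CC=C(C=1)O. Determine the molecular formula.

Walk through each heavy atom and fill implicit hydrogens from standard valence (C 4, N 3, O 2, S 2, halogen 1):
  atom 1: O, bond orders sum to 2 (valence 2) → 0 H
  atom 2: C, bond orders sum to 4 (valence 4) → 0 H
  atom 3: N, bond orders sum to 1 (valence 3) → 2 H
  atom 4: C, bond orders sum to 3 (valence 4) → 1 H
  atom 5: C, bond orders sum to 2 (valence 4) → 2 H
  atom 6: C, bond orders sum to 2 (valence 4) → 2 H
  atom 7: C, bond orders sum to 2 (valence 4) → 2 H
  atom 8: O, bond orders sum to 2 (valence 2) → 0 H
  atom 9: C, bond orders sum to 1 (valence 4) → 3 H
  atom 10: C, bond orders sum to 4 (valence 4) → 0 H
  atom 11: C, bond orders sum to 4 (valence 4) → 0 H
  atom 12: S, bond orders sum to 1 (valence 2) → 1 H
  atom 13: C, bond orders sum to 3 (valence 4) → 1 H
  atom 14: C, bond orders sum to 3 (valence 4) → 1 H
  atom 15: C, bond orders sum to 4 (valence 4) → 0 H
  atom 16: C, bond orders sum to 3 (valence 4) → 1 H
  atom 17: O, bond orders sum to 1 (valence 2) → 1 H
Totals → C:12, H:17, N:1, O:3, S:1.

C12H17NO3S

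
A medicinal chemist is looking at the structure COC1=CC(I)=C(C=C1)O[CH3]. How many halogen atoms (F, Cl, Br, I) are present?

Halogen atoms appear at heavy-atom position 6 (1×I).
Other groups present: 2 ether.
Halogen count: 1.

1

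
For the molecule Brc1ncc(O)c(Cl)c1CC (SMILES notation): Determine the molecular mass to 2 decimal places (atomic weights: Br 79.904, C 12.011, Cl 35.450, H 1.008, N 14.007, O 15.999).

236.49 g/mol

First, the molecular formula is C7H7BrClNO (counting implicit H from valence).
  Br: 1 × 79.904 = 79.904
  C: 7 × 12.011 = 84.077
  Cl: 1 × 35.450 = 35.450
  H: 7 × 1.008 = 7.056
  N: 1 × 14.007 = 14.007
  O: 1 × 15.999 = 15.999
Sum: 1×79.904 + 7×12.011 + 1×35.450 + 7×1.008 + 1×14.007 + 1×15.999 = 236.493 → 236.49 g/mol.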